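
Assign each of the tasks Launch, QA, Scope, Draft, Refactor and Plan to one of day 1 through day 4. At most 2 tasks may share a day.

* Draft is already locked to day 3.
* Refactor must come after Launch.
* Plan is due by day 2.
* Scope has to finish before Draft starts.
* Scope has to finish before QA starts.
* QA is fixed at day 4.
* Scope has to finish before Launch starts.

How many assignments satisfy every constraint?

Splitting on Launch: it can be day 2 (4), day 3 (4). Listing each branch's schedules as (QA, Scope, Draft, Refactor, Plan) by day number:
Launch=day 2: (4,1,3,3,1) (4,1,3,3,2) (4,1,3,4,1) (4,1,3,4,2) — 4.
Launch=day 3: (4,1,3,4,1) (4,1,3,4,2) (4,2,3,4,1) (4,2,3,4,2) — 4.
Summing: 4 + 4 = 8.

8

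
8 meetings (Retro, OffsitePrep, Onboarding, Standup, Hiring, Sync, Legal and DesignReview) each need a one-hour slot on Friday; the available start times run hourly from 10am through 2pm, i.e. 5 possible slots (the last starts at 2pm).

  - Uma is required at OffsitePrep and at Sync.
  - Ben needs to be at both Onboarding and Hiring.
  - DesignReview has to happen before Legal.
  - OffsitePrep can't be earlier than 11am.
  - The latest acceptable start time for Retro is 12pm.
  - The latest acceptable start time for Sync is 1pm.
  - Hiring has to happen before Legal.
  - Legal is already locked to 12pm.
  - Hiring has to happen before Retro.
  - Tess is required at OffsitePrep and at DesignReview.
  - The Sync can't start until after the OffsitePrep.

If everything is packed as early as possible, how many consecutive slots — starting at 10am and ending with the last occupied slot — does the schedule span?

3 slots

The precedence chain requires at least 2 distinct slots.
Legal can't be placed before 12pm — that is slot 3 counting from 10am — so the schedule must run through at least 3 slots.
3 works (last occupied slot: 12pm): for example Sync in 12pm, Standup in 10am, OffsitePrep in 11am, Hiring in 10am, Onboarding in 11am, Retro in 11am, DesignReview in 10am, Legal in 12pm.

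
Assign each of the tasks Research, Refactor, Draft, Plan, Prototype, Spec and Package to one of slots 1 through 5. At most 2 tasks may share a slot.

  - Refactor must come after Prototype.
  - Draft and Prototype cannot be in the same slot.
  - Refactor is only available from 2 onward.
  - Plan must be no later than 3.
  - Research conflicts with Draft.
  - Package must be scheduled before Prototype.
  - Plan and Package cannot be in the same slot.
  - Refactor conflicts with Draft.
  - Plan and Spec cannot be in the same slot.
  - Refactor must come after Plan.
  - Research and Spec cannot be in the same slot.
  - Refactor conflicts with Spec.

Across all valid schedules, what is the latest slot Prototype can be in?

Precedence pushes Prototype to at least 2; downstream work caps Prototype at 4.
Prototype at 4 is achievable: Package=2; Plan=1; Spec=3; Refactor=5; Research=1; Draft=2; Prototype=4.

4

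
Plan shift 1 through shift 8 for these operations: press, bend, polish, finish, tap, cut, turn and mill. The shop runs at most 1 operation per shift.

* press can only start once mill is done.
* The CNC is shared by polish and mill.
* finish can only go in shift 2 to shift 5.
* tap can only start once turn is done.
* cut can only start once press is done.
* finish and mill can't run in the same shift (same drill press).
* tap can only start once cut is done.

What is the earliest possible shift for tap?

Precedence pushes tap to at least shift 4.
tap at shift 6 is achievable: tap in shift 6, press in shift 3, polish in shift 8, bend in shift 7, cut in shift 4, turn in shift 5, mill in shift 1, finish in shift 2.
Nothing earlier works — the conflict and capacity constraints rule out every shift before shift 6.

shift 6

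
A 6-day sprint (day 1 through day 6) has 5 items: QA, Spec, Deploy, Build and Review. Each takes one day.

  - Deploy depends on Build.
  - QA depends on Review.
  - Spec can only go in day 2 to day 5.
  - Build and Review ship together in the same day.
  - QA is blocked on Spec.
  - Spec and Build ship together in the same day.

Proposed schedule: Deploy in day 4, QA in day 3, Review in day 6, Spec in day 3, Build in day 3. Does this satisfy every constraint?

QA is blocked on Spec — violated.
Build and Review ship together in the same day — violated.
QA depends on Review — violated.
Spec and Build ship together in the same day — holds.
Spec can only go in day 2 to day 5 — holds.
Deploy depends on Build — holds.

No — it violates: QA depends on Review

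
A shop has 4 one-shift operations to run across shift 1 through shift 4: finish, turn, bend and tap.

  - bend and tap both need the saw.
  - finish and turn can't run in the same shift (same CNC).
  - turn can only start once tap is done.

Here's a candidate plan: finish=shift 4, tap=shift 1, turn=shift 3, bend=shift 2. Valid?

Yes

turn can only start once tap is done — holds.
finish and turn can't run in the same shift (same CNC) — holds.
bend and tap both need the saw — holds.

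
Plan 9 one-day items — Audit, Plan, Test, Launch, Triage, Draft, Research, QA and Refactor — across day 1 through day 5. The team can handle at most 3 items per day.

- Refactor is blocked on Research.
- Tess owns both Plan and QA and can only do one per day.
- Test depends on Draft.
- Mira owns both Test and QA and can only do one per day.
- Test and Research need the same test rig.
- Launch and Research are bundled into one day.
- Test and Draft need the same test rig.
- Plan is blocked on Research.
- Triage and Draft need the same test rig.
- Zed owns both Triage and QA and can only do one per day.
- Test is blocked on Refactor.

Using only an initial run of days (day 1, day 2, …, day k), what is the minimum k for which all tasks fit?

The precedence chain requires at least 3 distinct days.
With at most 3 per day and 9 tasks, at least 3 days are needed.
3 works (last occupied day: day 3): for example Plan=day 2, Audit=day 3, Draft=day 2, Triage=day 3, Refactor=day 2, Launch=day 1, Test=day 3, Research=day 1, QA=day 1.

3 days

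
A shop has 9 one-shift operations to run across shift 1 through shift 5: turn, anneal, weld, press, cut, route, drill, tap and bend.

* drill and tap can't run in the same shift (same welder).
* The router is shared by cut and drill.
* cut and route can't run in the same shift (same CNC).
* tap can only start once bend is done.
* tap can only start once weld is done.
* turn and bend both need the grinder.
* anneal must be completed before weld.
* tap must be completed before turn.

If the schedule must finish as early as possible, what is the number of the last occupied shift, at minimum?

shift 4

The precedence chain requires at least 4 distinct shifts.
4 works (last occupied shift: shift 4): for example drill in shift 2, route in shift 2, press in shift 1, anneal in shift 1, bend in shift 1, cut in shift 1, tap in shift 3, weld in shift 2, turn in shift 4.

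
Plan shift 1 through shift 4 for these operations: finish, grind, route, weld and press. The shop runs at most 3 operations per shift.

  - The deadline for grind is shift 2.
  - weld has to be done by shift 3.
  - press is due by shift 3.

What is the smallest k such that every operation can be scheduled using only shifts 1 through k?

2

With at most 3 per shift and 5 operations, at least 2 shifts are needed.
2 works (last occupied shift: shift 2): for example weld in shift 2; route in shift 1; grind in shift 1; finish in shift 1; press in shift 2.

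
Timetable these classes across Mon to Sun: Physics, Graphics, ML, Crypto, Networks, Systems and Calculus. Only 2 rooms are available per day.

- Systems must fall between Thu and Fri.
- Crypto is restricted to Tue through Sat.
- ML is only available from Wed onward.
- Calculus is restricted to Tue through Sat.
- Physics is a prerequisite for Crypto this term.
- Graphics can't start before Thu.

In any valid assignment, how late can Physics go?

Downstream work caps Physics at Fri.
Physics at Fri is achievable: Systems in Thu; Networks in Mon; Physics in Fri; Calculus in Tue; Graphics in Thu; ML in Wed; Crypto in Sat.

Fri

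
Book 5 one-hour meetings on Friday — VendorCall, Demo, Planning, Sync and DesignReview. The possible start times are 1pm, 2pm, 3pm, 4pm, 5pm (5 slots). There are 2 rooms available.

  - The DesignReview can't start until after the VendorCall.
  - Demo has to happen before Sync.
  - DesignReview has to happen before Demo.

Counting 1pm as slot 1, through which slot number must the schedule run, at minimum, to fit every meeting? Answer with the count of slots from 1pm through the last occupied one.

The precedence chain requires at least 4 distinct slots.
With at most 2 per slot and 5 meetings, at least 3 slots are needed.
4 works (last occupied slot: 4pm): for example VendorCall=1pm, Planning=1pm, DesignReview=2pm, Sync=4pm, Demo=3pm.

4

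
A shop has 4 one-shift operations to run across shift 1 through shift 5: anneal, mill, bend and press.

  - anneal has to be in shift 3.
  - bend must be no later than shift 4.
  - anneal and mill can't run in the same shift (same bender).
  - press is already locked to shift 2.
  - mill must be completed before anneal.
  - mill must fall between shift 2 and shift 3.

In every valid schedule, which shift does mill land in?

mill's window is shift 2–shift 3.
anneal is fixed at shift 3, and mill can't share a shift with anneal.
So mill must be shift 2.

shift 2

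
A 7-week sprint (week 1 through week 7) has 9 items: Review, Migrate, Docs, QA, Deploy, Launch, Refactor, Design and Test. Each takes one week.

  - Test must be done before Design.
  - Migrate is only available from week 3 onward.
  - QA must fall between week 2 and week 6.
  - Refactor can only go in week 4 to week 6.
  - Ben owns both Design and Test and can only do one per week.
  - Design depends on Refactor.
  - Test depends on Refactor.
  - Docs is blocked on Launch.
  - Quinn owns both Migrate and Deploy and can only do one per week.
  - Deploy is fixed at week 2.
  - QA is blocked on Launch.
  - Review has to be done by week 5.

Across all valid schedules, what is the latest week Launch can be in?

week 5

Downstream work caps Launch at week 5.
Launch at week 5 is achievable: Refactor in week 4; QA in week 6; Launch in week 5; Test in week 5; Design in week 6; Docs in week 6; Migrate in week 3; Deploy in week 2; Review in week 1.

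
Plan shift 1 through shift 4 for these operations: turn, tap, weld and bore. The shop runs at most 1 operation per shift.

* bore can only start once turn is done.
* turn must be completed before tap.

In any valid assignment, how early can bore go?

shift 2

Precedence pushes bore to at least shift 2.
bore at shift 2 is achievable: turn in shift 1, bore in shift 2, tap in shift 3, weld in shift 4.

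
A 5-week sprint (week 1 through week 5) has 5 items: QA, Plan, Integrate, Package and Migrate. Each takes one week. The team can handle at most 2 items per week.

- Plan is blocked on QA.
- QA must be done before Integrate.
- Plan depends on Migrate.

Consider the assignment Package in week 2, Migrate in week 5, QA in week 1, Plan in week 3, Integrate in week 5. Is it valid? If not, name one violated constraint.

Plan depends on Migrate — violated.
QA must be done before Integrate — holds.
The team can handle at most 2 items per week — holds.
Plan is blocked on QA — holds.

No. Plan depends on Migrate is not satisfied.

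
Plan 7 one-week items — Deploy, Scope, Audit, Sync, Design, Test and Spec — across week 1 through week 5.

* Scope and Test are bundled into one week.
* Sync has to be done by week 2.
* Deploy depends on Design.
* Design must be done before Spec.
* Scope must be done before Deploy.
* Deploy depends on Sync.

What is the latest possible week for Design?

Downstream work caps Design at week 4.
Design at week 4 is achievable: Audit in week 1, Test in week 1, Sync in week 1, Spec in week 5, Scope in week 1, Deploy in week 5, Design in week 4.

week 4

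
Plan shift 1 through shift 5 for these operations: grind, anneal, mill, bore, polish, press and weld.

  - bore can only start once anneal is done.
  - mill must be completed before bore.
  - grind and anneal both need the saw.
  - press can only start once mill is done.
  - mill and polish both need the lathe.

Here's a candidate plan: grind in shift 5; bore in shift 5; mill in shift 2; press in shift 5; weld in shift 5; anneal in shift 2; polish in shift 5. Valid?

mill and polish both need the lathe — holds.
press can only start once mill is done — holds.
grind and anneal both need the saw — holds.
bore can only start once anneal is done — holds.
mill must be completed before bore — holds.

Yes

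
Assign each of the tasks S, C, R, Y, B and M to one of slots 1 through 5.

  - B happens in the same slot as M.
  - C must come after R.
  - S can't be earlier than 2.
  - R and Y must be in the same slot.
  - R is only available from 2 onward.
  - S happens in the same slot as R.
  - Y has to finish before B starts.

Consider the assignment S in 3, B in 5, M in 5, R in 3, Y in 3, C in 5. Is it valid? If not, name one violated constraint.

Valid

C must come after R — holds.
R is only available from 2 onward — holds.
B happens in the same slot as M — holds.
S can't be earlier than 2 — holds.
R and Y must be in the same slot — holds.
Y has to finish before B starts — holds.
S happens in the same slot as R — holds.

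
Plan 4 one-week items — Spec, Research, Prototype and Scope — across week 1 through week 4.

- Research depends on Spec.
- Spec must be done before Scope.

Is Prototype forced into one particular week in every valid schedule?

Prototype can be week 1 (e.g. Research=week 2, Scope=week 2, Spec=week 1, Prototype=week 1) or week 2 (e.g. Research=week 2; Prototype=week 2; Scope=week 2; Spec=week 1).

No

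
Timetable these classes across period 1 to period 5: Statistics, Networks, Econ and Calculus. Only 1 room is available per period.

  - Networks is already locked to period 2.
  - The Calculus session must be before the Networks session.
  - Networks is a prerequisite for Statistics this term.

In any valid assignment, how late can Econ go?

period 5

Econ at period 5 is achievable: Networks in period 2; Statistics in period 3; Calculus in period 1; Econ in period 5.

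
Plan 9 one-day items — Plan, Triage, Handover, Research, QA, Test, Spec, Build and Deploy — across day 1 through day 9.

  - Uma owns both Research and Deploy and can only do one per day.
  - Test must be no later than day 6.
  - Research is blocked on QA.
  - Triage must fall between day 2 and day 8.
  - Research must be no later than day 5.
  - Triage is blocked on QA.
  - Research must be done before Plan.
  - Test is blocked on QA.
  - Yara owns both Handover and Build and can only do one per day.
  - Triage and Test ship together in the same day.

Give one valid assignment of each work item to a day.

Deploy=day 1; Test=day 2; Triage=day 2; Spec=day 1; QA=day 1; Build=day 2; Research=day 2; Handover=day 1; Plan=day 3

Checking: QA(day 1) before Triage(day 2); QA(day 1) before Research(day 2); Research(day 2) before Plan(day 3); QA(day 1) before Test(day 2); Research(day 2) != Deploy(day 1); Handover(day 1) != Build(day 2); Triage = Test = day 2; Triage=day 2 in [day 2,day 8]; Research=day 2 in [day 1,day 5]; Test=day 2 in [day 1,day 6].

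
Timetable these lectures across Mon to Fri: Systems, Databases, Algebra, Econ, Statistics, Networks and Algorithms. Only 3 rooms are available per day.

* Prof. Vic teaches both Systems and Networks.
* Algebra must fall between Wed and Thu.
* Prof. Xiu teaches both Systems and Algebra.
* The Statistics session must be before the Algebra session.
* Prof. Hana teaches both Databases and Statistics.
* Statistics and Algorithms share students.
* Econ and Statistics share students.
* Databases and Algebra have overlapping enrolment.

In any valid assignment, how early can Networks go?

Mon

Networks at Mon is achievable: Algorithms in Wed; Statistics in Mon; Databases in Tue; Algebra in Wed; Networks in Mon; Econ in Tue; Systems in Tue.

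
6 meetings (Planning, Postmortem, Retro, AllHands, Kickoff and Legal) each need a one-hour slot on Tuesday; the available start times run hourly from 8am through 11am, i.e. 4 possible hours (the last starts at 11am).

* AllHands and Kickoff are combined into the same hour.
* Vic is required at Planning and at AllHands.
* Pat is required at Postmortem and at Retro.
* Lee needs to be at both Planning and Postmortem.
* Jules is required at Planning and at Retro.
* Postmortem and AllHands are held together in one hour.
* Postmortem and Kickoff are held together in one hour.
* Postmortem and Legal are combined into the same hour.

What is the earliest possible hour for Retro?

Retro at 8am is achievable: Planning in 9am; Retro in 8am; Postmortem in 10am; Kickoff in 10am; Legal in 10am; AllHands in 10am.

8am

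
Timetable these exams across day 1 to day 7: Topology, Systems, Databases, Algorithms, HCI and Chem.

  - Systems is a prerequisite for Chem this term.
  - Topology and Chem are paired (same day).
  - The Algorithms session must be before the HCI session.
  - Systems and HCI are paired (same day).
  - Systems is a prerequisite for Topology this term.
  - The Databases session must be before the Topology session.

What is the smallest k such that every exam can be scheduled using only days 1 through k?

The precedence chain requires at least 3 distinct days.
3 works (last occupied day: day 3): for example Databases in day 1, Chem in day 3, Topology in day 3, Algorithms in day 1, Systems in day 2, HCI in day 2.

3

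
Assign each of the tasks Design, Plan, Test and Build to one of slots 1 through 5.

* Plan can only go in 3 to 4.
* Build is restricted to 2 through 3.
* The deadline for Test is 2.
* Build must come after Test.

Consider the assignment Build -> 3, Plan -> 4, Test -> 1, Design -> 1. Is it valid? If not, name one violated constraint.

Valid

Build must come after Test — holds.
The deadline for Test is 2 — holds.
Build is restricted to 2 through 3 — holds.
Plan can only go in 3 to 4 — holds.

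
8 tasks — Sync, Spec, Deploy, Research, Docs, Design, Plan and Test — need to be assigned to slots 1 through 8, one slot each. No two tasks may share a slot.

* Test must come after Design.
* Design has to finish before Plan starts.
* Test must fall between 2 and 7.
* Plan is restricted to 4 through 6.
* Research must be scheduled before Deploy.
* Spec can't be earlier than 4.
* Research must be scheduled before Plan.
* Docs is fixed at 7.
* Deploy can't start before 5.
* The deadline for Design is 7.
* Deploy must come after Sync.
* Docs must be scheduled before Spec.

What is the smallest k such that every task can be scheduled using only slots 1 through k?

The precedence chain requires at least 2 distinct slots.
With at most 1 per slot and 8 tasks, at least 8 slots are needed.
Propagating the time windows through the other constraints, Spec can't land before 8, so the schedule must run through at least slot 8.
8 works (last occupied slot: 8): for example Plan=4; Design=1; Spec=8; Docs=7; Test=6; Research=2; Sync=3; Deploy=5.

8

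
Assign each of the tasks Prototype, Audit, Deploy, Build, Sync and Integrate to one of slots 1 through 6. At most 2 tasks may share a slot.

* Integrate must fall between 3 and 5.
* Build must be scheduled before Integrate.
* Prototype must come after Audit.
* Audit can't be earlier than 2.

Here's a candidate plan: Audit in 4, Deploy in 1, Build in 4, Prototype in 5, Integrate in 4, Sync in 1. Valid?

Invalid. At most 2 tasks may share a slot.

Audit can't be earlier than 2 — holds.
Prototype must come after Audit — holds.
At most 2 tasks may share a slot — violated.
Integrate must fall between 3 and 5 — holds.
Build must be scheduled before Integrate — violated.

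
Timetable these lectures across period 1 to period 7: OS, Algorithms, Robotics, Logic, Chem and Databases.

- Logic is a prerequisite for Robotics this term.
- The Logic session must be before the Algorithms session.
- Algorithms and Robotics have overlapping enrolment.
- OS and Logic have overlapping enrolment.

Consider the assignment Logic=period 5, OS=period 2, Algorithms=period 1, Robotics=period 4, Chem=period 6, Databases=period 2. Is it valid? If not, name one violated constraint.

No — it violates: The Logic session must be before the Algorithms session

OS and Logic have overlapping enrolment — holds.
The Logic session must be before the Algorithms session — violated.
Algorithms and Robotics have overlapping enrolment — holds.
Logic is a prerequisite for Robotics this term — violated.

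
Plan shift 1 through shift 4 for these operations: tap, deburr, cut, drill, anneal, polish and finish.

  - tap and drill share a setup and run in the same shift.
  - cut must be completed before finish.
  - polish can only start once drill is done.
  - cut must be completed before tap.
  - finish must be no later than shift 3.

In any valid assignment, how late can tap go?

Precedence pushes tap to at least shift 2; tap must be in the same shift as drill, which can't be after shift 3, so tap is at most shift 3.
tap at shift 3 is achievable: cut -> shift 1; tap -> shift 3; anneal -> shift 1; deburr -> shift 1; finish -> shift 2; drill -> shift 3; polish -> shift 4.

shift 3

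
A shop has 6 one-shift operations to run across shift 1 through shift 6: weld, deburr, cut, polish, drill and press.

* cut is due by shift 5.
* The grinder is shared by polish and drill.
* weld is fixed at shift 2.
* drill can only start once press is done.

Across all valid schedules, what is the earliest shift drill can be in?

shift 2

Precedence pushes drill to at least shift 2.
drill at shift 2 is achievable: weld -> shift 2, polish -> shift 1, cut -> shift 1, drill -> shift 2, deburr -> shift 1, press -> shift 1.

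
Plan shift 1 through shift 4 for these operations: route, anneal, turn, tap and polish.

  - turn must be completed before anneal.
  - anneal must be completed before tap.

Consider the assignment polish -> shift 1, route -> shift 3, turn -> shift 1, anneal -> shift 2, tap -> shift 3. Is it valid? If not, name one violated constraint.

turn must be completed before anneal — holds.
anneal must be completed before tap — holds.

Yes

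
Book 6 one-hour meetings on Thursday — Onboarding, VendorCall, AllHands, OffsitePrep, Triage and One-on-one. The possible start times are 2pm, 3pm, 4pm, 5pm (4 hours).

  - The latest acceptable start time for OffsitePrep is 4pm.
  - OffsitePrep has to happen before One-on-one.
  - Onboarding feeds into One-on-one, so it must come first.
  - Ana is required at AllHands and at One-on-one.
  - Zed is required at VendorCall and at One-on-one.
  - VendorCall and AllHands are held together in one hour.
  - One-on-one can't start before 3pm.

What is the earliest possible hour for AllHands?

AllHands at 2pm is achievable: Onboarding in 2pm, Triage in 2pm, VendorCall in 2pm, One-on-one in 3pm, OffsitePrep in 2pm, AllHands in 2pm.

2pm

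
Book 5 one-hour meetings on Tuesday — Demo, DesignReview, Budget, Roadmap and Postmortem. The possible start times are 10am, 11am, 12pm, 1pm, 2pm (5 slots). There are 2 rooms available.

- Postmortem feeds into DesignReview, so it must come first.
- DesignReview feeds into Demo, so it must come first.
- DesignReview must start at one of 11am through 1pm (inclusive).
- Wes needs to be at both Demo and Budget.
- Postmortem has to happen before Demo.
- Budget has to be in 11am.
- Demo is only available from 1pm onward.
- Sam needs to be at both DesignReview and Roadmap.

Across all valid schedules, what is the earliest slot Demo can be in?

Demo is available from 1pm.
Demo at 1pm is achievable: Budget -> 11am; DesignReview -> 11am; Postmortem -> 10am; Demo -> 1pm; Roadmap -> 10am.

1pm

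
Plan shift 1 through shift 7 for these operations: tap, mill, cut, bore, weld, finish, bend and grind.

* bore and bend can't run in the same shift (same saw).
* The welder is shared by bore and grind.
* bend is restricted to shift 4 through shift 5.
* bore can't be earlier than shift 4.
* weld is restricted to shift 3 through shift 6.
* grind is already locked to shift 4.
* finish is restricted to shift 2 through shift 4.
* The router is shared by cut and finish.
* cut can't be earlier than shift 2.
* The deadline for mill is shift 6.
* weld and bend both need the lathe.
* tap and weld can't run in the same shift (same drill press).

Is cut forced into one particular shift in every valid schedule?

No

cut can be shift 2 (e.g. weld -> shift 3; bore -> shift 5; cut -> shift 2; bend -> shift 4; grind -> shift 4; tap -> shift 1; mill -> shift 1; finish -> shift 3) or shift 3 (e.g. weld in shift 3, bend in shift 4, tap in shift 1, finish in shift 2, cut in shift 3, mill in shift 1, bore in shift 5, grind in shift 4).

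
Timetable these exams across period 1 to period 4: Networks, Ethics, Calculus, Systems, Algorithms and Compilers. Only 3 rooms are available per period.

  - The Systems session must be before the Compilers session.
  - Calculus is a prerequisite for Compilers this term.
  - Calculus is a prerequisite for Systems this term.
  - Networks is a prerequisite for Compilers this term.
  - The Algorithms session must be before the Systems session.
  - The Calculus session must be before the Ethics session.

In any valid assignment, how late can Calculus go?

period 2

Downstream work caps Calculus at period 2.
Calculus at period 2 is achievable: Systems=period 3; Compilers=period 4; Networks=period 1; Calculus=period 2; Ethics=period 3; Algorithms=period 1.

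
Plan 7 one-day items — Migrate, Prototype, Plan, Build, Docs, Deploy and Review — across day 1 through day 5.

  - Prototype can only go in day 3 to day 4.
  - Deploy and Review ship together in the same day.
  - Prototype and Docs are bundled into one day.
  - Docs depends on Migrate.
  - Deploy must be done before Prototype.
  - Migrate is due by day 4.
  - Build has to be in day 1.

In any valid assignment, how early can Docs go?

day 3

Docs must be in the same day as Prototype, which can't be before day 3, so Docs is at least day 3; Docs must be in the same day as Prototype, which can't be after day 4, so Docs is at most day 4.
Docs at day 3 is achievable: Migrate -> day 1; Build -> day 1; Plan -> day 1; Review -> day 1; Prototype -> day 3; Deploy -> day 1; Docs -> day 3.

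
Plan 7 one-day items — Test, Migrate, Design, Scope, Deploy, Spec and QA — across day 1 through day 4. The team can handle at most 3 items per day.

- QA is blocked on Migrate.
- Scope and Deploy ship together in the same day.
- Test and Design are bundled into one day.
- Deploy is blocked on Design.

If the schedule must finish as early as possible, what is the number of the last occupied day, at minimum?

3

The precedence chain requires at least 2 distinct days.
With at most 3 per day and 7 tasks, at least 3 days are needed.
3 works (last occupied day: day 3): for example Spec in day 3, QA in day 2, Migrate in day 1, Scope in day 2, Design in day 1, Deploy in day 2, Test in day 1.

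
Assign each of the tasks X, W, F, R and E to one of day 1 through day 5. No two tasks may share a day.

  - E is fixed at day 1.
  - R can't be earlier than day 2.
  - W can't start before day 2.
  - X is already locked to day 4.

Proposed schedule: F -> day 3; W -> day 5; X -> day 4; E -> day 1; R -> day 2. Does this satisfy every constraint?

W can't start before day 2 — holds.
No two tasks may share a day — holds.
X is already locked to day 4 — holds.
R can't be earlier than day 2 — holds.
E is fixed at day 1 — holds.

Yes, all constraints hold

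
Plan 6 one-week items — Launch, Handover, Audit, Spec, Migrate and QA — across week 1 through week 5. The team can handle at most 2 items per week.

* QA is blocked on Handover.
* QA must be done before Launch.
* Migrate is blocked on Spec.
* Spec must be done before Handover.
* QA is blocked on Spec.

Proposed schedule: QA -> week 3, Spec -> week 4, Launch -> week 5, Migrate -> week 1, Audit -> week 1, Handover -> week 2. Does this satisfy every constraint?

The team can handle at most 2 items per week — holds.
QA is blocked on Spec — violated.
QA is blocked on Handover — holds.
Migrate is blocked on Spec — violated.
QA must be done before Launch — holds.
Spec must be done before Handover — violated.

Invalid. Migrate is blocked on Spec.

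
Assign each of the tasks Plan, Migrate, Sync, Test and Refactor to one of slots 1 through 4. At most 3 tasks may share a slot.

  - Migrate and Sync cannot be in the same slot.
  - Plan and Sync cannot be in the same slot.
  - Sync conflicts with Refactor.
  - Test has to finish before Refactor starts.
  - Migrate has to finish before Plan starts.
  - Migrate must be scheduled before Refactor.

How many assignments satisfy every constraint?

45

Splitting on Plan: it can be 2 (7), 3 (15), 4 (23). Listing each branch's schedules as (Migrate, Sync, Test, Refactor):
Plan=2: (1,3,1,2) (1,3,1,4) (1,3,2,4) (1,3,3,4) (1,4,1,2) (1,4,1,3) (1,4,2,3) — 7.
Plan=3: (1,2,1,3) (1,2,1,4) (1,2,2,3) (1,2,2,4) (1,2,3,4) (1,4,1,2) (1,4,1,3) (1,4,2,3) (2,1,1,3) (2,1,1,4) (2,1,2,3) (2,1,2,4) (2,1,3,4) (2,4,1,3) (2,4,2,3) — 15.
Plan=4: (1,2,1,3) (1,2,1,4) (1,2,2,3) (1,2,2,4) (1,2,3,4) (1,3,1,2) (1,3,1,4) (1,3,2,4) (1,3,3,4) (2,1,1,3) (2,1,1,4) (2,1,2,3) (2,1,2,4) (2,1,3,4) (2,3,1,4) (2,3,2,4) (2,3,3,4) (3,1,1,4) (3,1,2,4) (3,1,3,4) (3,2,1,4) (3,2,2,4) (3,2,3,4) — 23.
Summing: 7 + 15 + 23 = 45.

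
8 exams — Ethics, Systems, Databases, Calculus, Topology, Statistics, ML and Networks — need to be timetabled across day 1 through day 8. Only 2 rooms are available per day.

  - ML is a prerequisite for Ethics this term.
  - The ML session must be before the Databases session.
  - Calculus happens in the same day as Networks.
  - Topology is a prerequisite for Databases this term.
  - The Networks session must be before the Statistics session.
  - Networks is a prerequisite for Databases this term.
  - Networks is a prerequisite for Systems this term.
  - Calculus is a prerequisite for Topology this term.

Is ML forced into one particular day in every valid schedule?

No

ML can be day 1 (e.g. Calculus in day 2, Systems in day 4, Ethics in day 3, Topology in day 3, Networks in day 2, Databases in day 4, Statistics in day 5, ML in day 1) or day 2 (e.g. Statistics in day 4; Networks in day 1; ML in day 2; Databases in day 3; Topology in day 2; Systems in day 4; Ethics in day 3; Calculus in day 1).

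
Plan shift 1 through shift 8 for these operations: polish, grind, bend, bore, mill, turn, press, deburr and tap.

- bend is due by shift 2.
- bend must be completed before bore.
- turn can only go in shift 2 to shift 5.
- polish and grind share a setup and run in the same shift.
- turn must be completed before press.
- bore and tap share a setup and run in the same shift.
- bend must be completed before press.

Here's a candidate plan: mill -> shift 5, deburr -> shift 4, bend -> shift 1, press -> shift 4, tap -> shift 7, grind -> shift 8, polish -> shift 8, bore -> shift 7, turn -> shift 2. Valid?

Valid

bend is due by shift 2 — holds.
polish and grind share a setup and run in the same shift — holds.
bend must be completed before press — holds.
bend must be completed before bore — holds.
turn can only go in shift 2 to shift 5 — holds.
turn must be completed before press — holds.
bore and tap share a setup and run in the same shift — holds.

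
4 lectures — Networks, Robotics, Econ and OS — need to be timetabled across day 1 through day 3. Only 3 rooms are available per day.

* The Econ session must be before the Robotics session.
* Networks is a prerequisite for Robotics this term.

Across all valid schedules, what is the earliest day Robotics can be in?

day 2

Precedence pushes Robotics to at least day 2.
Robotics at day 2 is achievable: Econ=day 1, Robotics=day 2, Networks=day 1, OS=day 1.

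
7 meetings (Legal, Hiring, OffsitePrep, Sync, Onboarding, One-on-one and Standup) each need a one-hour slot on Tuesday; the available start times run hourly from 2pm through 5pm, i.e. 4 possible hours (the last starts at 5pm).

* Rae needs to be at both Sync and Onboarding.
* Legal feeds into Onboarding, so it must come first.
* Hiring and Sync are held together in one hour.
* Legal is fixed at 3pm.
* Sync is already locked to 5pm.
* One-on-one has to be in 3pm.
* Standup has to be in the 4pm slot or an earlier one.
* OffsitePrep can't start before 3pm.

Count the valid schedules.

Splitting on OffsitePrep: it can be 3pm (3), 4pm (3), 5pm (3). Listing each branch's schedules as (Legal, Hiring, Sync, Onboarding, One-on-one, Standup):
OffsitePrep=3pm: (3pm,5pm,5pm,4pm,3pm,2pm) (3pm,5pm,5pm,4pm,3pm,3pm) (3pm,5pm,5pm,4pm,3pm,4pm) — 3.
OffsitePrep=4pm: (3pm,5pm,5pm,4pm,3pm,2pm) (3pm,5pm,5pm,4pm,3pm,3pm) (3pm,5pm,5pm,4pm,3pm,4pm) — 3.
OffsitePrep=5pm: (3pm,5pm,5pm,4pm,3pm,2pm) (3pm,5pm,5pm,4pm,3pm,3pm) (3pm,5pm,5pm,4pm,3pm,4pm) — 3.
Summing: 3 + 3 + 3 = 9.

9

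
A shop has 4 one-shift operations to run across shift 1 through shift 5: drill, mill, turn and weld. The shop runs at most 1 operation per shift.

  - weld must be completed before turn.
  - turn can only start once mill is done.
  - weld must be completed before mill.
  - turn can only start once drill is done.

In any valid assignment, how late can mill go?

shift 4

Precedence pushes mill to at least shift 2; downstream work caps mill at shift 4.
mill at shift 4 is achievable: turn=shift 5; weld=shift 1; mill=shift 4; drill=shift 2.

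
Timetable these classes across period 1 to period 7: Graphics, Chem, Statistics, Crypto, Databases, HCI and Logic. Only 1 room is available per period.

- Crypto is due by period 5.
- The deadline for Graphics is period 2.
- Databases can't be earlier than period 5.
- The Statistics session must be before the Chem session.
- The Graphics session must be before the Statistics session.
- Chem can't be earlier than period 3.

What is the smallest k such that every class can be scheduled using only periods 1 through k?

The precedence chain requires at least 3 distinct periods.
With at most 1 per period and 7 classes, at least 7 periods are needed.
Databases can't be placed before period 5, so the schedule must run through at least period 5.
7 works (last occupied period: period 7): for example Databases in period 5; Chem in period 3; Logic in period 7; Crypto in period 4; Graphics in period 1; HCI in period 6; Statistics in period 2.

7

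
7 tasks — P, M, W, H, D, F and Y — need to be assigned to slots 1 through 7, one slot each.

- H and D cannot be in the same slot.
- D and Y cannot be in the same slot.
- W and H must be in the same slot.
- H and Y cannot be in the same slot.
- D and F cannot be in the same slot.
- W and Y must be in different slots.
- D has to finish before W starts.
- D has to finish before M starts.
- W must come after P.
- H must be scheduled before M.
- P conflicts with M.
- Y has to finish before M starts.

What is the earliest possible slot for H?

2

H must be in the same slot as W, which can't be before 2, so H is at least 2; downstream work caps H at 6.
H at 2 is achievable: D -> 1; F -> 2; Y -> 3; P -> 1; M -> 4; W -> 2; H -> 2.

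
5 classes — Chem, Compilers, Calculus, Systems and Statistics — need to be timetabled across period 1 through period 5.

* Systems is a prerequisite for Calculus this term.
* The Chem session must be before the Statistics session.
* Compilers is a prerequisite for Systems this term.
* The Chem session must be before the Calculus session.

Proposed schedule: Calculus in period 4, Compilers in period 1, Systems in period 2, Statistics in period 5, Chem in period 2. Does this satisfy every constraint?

Yes, all constraints hold

Systems is a prerequisite for Calculus this term — holds.
The Chem session must be before the Statistics session — holds.
Compilers is a prerequisite for Systems this term — holds.
The Chem session must be before the Calculus session — holds.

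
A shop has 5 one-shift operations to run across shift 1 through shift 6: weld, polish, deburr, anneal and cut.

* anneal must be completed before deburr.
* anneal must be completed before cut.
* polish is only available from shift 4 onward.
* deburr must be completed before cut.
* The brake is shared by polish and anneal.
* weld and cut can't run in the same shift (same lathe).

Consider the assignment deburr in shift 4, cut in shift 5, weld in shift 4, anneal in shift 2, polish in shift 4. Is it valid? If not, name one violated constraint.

anneal must be completed before deburr — holds.
polish is only available from shift 4 onward — holds.
weld and cut can't run in the same shift (same lathe) — holds.
anneal must be completed before cut — holds.
The brake is shared by polish and anneal — holds.
deburr must be completed before cut — holds.

Valid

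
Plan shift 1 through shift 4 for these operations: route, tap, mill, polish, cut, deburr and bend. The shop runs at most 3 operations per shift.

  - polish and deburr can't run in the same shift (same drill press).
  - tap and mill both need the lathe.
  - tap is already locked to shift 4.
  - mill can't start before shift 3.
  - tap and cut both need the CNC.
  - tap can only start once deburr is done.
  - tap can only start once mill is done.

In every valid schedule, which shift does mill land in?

mill's window is shift 3–shift 4.
tap is fixed at shift 4, and mill can't share a shift with tap.
So mill must be shift 3.

shift 3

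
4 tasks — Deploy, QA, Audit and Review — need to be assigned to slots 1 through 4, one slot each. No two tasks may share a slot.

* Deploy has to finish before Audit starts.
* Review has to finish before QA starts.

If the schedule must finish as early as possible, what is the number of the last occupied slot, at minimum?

The precedence chain requires at least 2 distinct slots.
With at most 1 per slot and 4 tasks, at least 4 slots are needed.
4 works (last occupied slot: 4): for example Review -> 2; QA -> 3; Audit -> 4; Deploy -> 1.

4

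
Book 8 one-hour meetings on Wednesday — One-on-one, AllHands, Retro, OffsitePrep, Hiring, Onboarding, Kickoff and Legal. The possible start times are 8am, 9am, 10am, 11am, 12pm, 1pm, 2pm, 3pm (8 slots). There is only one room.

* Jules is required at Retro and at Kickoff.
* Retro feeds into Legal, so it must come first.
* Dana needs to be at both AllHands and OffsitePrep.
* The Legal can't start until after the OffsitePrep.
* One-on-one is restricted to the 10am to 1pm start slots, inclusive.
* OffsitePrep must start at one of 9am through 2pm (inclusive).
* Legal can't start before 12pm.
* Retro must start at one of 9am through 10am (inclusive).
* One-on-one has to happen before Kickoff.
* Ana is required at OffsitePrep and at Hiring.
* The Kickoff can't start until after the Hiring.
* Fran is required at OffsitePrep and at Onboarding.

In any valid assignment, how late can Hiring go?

Downstream work caps Hiring at 2pm.
Hiring at 2pm is achievable: AllHands=8am, Retro=9am, Kickoff=3pm, Legal=12pm, Onboarding=1pm, OffsitePrep=11am, One-on-one=10am, Hiring=2pm.

2pm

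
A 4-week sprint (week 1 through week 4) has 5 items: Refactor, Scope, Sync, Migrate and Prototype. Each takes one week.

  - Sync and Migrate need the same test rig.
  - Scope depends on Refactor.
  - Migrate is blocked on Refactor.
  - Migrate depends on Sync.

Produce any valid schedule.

Scope in week 2; Refactor in week 1; Prototype in week 1; Sync in week 1; Migrate in week 2

Checking: Refactor(week 1) before Migrate(week 2); Refactor(week 1) before Scope(week 2); Sync(week 1) before Migrate(week 2); Sync(week 1) != Migrate(week 2).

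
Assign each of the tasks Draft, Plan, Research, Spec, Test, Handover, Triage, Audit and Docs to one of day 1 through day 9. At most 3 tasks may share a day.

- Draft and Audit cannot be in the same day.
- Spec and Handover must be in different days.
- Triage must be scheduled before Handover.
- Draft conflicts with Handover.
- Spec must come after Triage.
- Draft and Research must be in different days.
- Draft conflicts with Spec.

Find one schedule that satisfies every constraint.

Test=day 2; Research=day 2; Docs=day 3; Plan=day 1; Audit=day 3; Handover=day 3; Spec=day 2; Draft=day 1; Triage=day 1

Checking: Triage(day 1) before Handover(day 3); Triage(day 1) before Spec(day 2); Draft(day 1) != Audit(day 3); Draft(day 1) != Handover(day 3); Spec(day 2) != Handover(day 3); Draft(day 1) != Spec(day 2); Draft(day 1) != Research(day 2); max 3 per day (cap 3).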